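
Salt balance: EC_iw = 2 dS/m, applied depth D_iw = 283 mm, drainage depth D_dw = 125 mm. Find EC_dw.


EC_dw = EC_iw * D_iw / D_dw
EC_dw = 2 * 283 / 125
EC_dw = 566 / 125

4.5280 dS/m


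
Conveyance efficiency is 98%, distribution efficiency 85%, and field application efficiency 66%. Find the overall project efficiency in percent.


Ec = 0.98, Eb = 0.85, Ea = 0.66
E = 0.98 * 0.85 * 0.66 * 100 = 54.9780%

54.9780 %


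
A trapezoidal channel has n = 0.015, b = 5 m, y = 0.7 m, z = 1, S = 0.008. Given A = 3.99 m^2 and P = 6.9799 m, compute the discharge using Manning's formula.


R = A/P = 3.99/6.9799 = 0.571641
Q = (1/0.015) * 3.99 * 0.571641^(2/3) * 0.008^0.5

16.3874 m^3/s


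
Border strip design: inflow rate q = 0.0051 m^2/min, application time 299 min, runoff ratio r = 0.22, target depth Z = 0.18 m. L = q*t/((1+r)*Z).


L = q*t/((1+r)*Z)
L = 0.0051*299/((1+0.22)*0.18)
L = 1.5249/0.2196

6.9440 m


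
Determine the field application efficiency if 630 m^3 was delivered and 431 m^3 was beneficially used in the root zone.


Ea = V_root / V_field * 100 = 431 / 630 * 100 = 68.4127%

68.4127 %


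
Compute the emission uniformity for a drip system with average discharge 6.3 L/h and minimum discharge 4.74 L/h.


EU = (q_min/q_avg)*100 = (4.74/6.3)*100 = 75.2381%

75.2381 %


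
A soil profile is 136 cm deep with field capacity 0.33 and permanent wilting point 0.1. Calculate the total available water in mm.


AWC = (FC - PWP) * d * 10
AWC = (0.33 - 0.1) * 136 * 10
AWC = 0.2300 * 136 * 10

312.8000 mm


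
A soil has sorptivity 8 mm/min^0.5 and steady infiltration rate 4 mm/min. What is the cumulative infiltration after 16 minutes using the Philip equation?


F = S*sqrt(t) + A*t
F = 8*sqrt(16) + 4*16
F = 8*4.000000 + 64

96.0000 mm


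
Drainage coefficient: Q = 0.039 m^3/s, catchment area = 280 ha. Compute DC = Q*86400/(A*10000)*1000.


DC = Q * 86400 / (A * 10000) * 1000
DC = 0.039 * 86400 / (280 * 10000) * 1000
DC = 3369600.0000 / 2800000

1.2034 mm/day


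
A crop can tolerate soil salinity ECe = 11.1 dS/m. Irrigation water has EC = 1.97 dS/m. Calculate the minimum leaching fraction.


LR = ECiw / (5*ECe - ECiw)
LR = 1.97 / (5*11.1 - 1.97)
LR = 1.97 / 53.5300

0.0368


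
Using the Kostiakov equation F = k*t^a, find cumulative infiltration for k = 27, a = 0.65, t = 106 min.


F = k * t^a = 27 * 106^0.65
F = 27 * 20.722818

559.5161 mm


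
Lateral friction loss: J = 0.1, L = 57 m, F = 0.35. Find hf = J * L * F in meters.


hf = J * L * F = 0.1 * 57 * 0.35 = 1.9950 m

1.9950 m


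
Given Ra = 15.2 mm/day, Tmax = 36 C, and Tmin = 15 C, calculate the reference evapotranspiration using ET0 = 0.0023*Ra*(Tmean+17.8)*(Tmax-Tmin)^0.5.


Tmean = (Tmax + Tmin)/2 = (36 + 15)/2 = 25.5
ET0 = 0.0023 * 15.2 * (25.5 + 17.8) * sqrt(36 - 15)
ET0 = 0.0023 * 15.2 * 43.3 * 4.582576

6.9370 mm/day


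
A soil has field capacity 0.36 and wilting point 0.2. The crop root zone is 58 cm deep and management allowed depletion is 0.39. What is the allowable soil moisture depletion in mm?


SMD = (FC - PWP) * d * MAD * 10
SMD = (0.36 - 0.2) * 58 * 0.39 * 10
SMD = 0.1600 * 58 * 0.39 * 10

36.1920 mm


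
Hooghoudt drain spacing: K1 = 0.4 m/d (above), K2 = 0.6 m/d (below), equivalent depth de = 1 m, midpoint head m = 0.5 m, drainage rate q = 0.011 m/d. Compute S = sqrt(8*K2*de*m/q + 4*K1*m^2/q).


S^2 = 8*K2*de*m/q + 4*K1*m^2/q
S^2 = 8*0.6*1*0.5/0.011 + 4*0.4*0.5^2/0.011
S = sqrt(254.5455)

15.9545 m


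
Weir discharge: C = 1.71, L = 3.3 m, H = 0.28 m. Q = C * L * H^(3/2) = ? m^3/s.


Q = C * L * H^(3/2) = 1.71 * 3.3 * 0.28^1.5 = 1.71 * 3.3 * 0.148162

0.8361 m^3/s


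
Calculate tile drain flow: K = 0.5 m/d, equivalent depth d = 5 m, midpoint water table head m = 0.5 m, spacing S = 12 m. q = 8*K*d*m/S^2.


q = 8*K*d*m/S^2
q = 8*0.5*5*0.5/12^2
q = 10.0000 / 144

0.0694 m/d


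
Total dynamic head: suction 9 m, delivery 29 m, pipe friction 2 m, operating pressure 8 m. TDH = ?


TDH = Hs + Hd + hf + Hp = 9 + 29 + 2 + 8 = 48

48 m


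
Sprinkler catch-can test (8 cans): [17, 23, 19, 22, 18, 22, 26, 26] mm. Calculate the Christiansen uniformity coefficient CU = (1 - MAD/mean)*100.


mean = 21.625000 mm
MAD = 2.718750 mm
CU = (1 - 2.718750/21.625000)*100

87.4277 %


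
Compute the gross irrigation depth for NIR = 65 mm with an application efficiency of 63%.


Ea = 63% = 0.63
GID = NIR / Ea = 65 / 0.63 = 103.1746 mm

103.1746 mm


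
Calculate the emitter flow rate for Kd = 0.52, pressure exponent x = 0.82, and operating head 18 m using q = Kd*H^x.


q = Kd * H^x = 0.52 * 18^0.82 = 0.52 * 10.698514

5.5632 L/h


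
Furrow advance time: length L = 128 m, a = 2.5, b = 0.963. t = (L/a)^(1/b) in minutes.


t = (L/a)^(1/b)
t = (128/2.5)^(1/0.963)
t = 51.200000^(1/0.963)

59.5584 min


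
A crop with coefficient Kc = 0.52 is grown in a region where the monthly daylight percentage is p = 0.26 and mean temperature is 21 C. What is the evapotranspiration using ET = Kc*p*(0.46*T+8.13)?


ET = Kc * p * (0.46*T + 8.13)
ET = 0.52 * 0.26 * (0.46*21 + 8.13)
ET = 0.52 * 0.26 * 17.7900

2.4052 mm/day


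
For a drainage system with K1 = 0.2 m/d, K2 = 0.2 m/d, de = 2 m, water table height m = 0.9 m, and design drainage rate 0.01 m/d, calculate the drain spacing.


S^2 = 8*K2*de*m/q + 4*K1*m^2/q
S^2 = 8*0.2*2*0.9/0.01 + 4*0.2*0.9^2/0.01
S = sqrt(352.8000)

18.7830 m


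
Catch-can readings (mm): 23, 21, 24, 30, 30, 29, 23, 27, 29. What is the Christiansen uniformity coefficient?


mean = 26.222222 mm
MAD = 3.086420 mm
CU = (1 - 3.086420/26.222222)*100

88.2298 %


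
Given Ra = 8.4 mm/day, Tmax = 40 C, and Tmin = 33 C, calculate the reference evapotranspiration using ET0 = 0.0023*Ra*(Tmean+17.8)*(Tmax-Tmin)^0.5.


Tmean = (Tmax + Tmin)/2 = (40 + 33)/2 = 36.5
ET0 = 0.0023 * 8.4 * (36.5 + 17.8) * sqrt(40 - 33)
ET0 = 0.0023 * 8.4 * 54.3 * 2.645751

2.7756 mm/day


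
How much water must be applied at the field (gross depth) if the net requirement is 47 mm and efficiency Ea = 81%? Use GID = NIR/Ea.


Ea = 81% = 0.81
GID = NIR / Ea = 47 / 0.81 = 58.0247 mm

58.0247 mm


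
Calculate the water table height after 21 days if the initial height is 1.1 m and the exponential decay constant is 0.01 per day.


m = m0 * exp(-k*t)
m = 1.1 * exp(-0.01 * 21)
m = 1.1 * exp(-0.2100)

0.8916 m


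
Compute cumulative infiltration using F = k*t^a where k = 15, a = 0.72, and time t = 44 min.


F = k * t^a = 15 * 44^0.72
F = 15 * 15.250565

228.7585 mm


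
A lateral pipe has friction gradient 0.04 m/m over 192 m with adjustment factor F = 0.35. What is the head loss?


hf = J * L * F = 0.04 * 192 * 0.35 = 2.6880 m

2.6880 m


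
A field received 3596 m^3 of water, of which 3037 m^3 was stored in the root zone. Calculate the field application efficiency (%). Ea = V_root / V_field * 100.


Ea = V_root / V_field * 100 = 3037 / 3596 * 100 = 84.4549%

84.4549 %


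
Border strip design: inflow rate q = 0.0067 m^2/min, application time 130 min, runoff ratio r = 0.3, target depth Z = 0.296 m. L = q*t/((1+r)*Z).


L = q*t/((1+r)*Z)
L = 0.0067*130/((1+0.3)*0.296)
L = 0.871/0.3848

2.2635 m


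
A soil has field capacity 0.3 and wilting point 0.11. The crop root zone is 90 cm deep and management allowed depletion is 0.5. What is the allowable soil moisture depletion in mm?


SMD = (FC - PWP) * d * MAD * 10
SMD = (0.3 - 0.11) * 90 * 0.5 * 10
SMD = 0.1900 * 90 * 0.5 * 10

85.5000 mm


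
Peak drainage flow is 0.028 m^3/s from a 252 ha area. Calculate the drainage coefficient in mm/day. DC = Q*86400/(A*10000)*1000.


DC = Q * 86400 / (A * 10000) * 1000
DC = 0.028 * 86400 / (252 * 10000) * 1000
DC = 2419200.0000 / 2520000

0.9600 mm/day


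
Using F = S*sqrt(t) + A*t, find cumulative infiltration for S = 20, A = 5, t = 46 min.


F = S*sqrt(t) + A*t
F = 20*sqrt(46) + 5*46
F = 20*6.782330 + 230

365.6466 mm


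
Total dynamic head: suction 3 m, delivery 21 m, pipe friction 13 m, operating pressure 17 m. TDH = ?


TDH = Hs + Hd + hf + Hp = 3 + 21 + 13 + 17 = 54

54 m


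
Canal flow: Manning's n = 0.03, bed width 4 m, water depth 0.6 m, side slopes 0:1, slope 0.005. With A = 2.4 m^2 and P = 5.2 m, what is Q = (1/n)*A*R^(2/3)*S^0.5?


R = A/P = 2.4/5.2 = 0.461538
Q = (1/0.03) * 2.4 * 0.461538^(2/3) * 0.005^0.5

3.3784 m^3/s


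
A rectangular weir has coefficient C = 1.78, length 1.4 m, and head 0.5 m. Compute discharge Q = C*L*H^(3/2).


Q = C * L * H^(3/2) = 1.78 * 1.4 * 0.5^1.5 = 1.78 * 1.4 * 0.353553

0.8811 m^3/s


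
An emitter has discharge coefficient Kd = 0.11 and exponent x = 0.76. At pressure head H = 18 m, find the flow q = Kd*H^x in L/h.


q = Kd * H^x = 0.11 * 18^0.76 = 0.11 * 8.995123

0.9895 L/h


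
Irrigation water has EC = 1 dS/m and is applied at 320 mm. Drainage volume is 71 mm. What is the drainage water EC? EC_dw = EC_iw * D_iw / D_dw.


EC_dw = EC_iw * D_iw / D_dw
EC_dw = 1 * 320 / 71
EC_dw = 320 / 71

4.5070 dS/m


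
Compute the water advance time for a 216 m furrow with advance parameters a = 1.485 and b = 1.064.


t = (L/a)^(1/b)
t = (216/1.485)^(1/1.064)
t = 145.454545^(1/1.064)

107.8049 min


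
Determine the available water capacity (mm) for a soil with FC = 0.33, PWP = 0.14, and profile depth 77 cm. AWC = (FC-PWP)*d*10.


AWC = (FC - PWP) * d * 10
AWC = (0.33 - 0.14) * 77 * 10
AWC = 0.1900 * 77 * 10

146.3000 mm


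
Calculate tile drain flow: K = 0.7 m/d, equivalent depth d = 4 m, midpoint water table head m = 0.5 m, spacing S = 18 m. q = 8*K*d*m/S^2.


q = 8*K*d*m/S^2
q = 8*0.7*4*0.5/18^2
q = 11.2000 / 324

0.0346 m/d


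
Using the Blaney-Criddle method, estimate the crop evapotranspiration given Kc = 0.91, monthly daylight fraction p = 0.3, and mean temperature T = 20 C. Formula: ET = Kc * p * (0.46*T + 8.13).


ET = Kc * p * (0.46*T + 8.13)
ET = 0.91 * 0.3 * (0.46*20 + 8.13)
ET = 0.91 * 0.3 * 17.3300

4.7311 mm/day


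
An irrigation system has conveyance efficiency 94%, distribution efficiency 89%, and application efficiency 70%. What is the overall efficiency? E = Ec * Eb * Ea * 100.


Ec = 0.94, Eb = 0.89, Ea = 0.7
E = 0.94 * 0.89 * 0.7 * 100 = 58.5620%

58.5620 %


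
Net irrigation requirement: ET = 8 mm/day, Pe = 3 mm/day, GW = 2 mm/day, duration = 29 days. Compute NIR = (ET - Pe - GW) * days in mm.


Daily deficit = ET - Pe - GW = 8 - 3 - 2 = 3 mm/day
NIR = 3 * 29 = 87 mm

87.0000 mm


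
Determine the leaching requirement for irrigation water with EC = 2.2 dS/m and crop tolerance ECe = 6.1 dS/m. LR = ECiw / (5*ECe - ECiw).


LR = ECiw / (5*ECe - ECiw)
LR = 2.2 / (5*6.1 - 2.2)
LR = 2.2 / 28.3000

0.0777


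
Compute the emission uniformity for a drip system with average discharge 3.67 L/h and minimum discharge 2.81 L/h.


EU = (q_min/q_avg)*100 = (2.81/3.67)*100 = 76.5668%

76.5668 %


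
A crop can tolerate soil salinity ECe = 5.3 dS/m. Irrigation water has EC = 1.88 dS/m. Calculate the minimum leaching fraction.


LR = ECiw / (5*ECe - ECiw)
LR = 1.88 / (5*5.3 - 1.88)
LR = 1.88 / 24.6200

0.0764


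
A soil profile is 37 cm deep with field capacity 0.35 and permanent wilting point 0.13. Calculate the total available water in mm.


AWC = (FC - PWP) * d * 10
AWC = (0.35 - 0.13) * 37 * 10
AWC = 0.2200 * 37 * 10

81.4000 mm


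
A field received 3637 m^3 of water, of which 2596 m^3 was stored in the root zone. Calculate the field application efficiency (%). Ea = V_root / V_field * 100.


Ea = V_root / V_field * 100 = 2596 / 3637 * 100 = 71.3775%

71.3775 %


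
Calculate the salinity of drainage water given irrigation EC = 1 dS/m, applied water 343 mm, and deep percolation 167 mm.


EC_dw = EC_iw * D_iw / D_dw
EC_dw = 1 * 343 / 167
EC_dw = 343 / 167

2.0539 dS/m


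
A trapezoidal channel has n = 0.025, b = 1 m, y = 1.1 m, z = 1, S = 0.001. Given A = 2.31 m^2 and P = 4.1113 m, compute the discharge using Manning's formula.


R = A/P = 2.31/4.1113 = 0.561866
Q = (1/0.025) * 2.31 * 0.561866^(2/3) * 0.001^0.5

1.9896 m^3/s


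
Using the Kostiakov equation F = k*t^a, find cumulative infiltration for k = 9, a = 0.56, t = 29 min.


F = k * t^a = 9 * 29^0.56
F = 9 * 6.590872

59.3178 mm


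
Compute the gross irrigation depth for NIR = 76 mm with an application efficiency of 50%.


Ea = 50% = 0.5
GID = NIR / Ea = 76 / 0.5 = 152.0000 mm

152.0000 mm


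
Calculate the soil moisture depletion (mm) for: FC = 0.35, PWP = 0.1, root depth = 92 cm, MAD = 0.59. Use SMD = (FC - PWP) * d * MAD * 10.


SMD = (FC - PWP) * d * MAD * 10
SMD = (0.35 - 0.1) * 92 * 0.59 * 10
SMD = 0.2500 * 92 * 0.59 * 10

135.7000 mm


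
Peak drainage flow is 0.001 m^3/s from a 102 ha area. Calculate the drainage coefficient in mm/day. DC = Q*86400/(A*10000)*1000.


DC = Q * 86400 / (A * 10000) * 1000
DC = 0.001 * 86400 / (102 * 10000) * 1000
DC = 86400.0000 / 1020000

0.0847 mm/day


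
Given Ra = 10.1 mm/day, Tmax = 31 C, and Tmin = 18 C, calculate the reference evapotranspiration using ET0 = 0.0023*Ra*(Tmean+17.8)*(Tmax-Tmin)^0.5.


Tmean = (Tmax + Tmin)/2 = (31 + 18)/2 = 24.5
ET0 = 0.0023 * 10.1 * (24.5 + 17.8) * sqrt(31 - 18)
ET0 = 0.0023 * 10.1 * 42.3 * 3.605551

3.5429 mm/day


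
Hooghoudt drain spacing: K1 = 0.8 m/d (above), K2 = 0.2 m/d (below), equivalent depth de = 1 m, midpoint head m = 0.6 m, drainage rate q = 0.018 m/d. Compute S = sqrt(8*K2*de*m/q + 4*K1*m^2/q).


S^2 = 8*K2*de*m/q + 4*K1*m^2/q
S^2 = 8*0.2*1*0.6/0.018 + 4*0.8*0.6^2/0.018
S = sqrt(117.3333)

10.8320 m


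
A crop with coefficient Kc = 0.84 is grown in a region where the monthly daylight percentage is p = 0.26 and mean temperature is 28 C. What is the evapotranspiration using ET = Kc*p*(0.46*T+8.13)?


ET = Kc * p * (0.46*T + 8.13)
ET = 0.84 * 0.26 * (0.46*28 + 8.13)
ET = 0.84 * 0.26 * 21.0100

4.5886 mm/day


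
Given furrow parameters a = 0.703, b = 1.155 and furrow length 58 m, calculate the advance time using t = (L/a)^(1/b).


t = (L/a)^(1/b)
t = (58/0.703)^(1/1.155)
t = 82.503556^(1/1.155)

45.6335 min


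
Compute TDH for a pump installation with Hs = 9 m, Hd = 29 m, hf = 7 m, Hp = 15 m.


TDH = Hs + Hd + hf + Hp = 9 + 29 + 7 + 15 = 60

60 m


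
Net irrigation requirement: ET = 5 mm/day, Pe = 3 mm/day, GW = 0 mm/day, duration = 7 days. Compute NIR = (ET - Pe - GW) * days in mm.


Daily deficit = ET - Pe - GW = 5 - 3 - 0 = 2 mm/day
NIR = 2 * 7 = 14 mm

14.0000 mm


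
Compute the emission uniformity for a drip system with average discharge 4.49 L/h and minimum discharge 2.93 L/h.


EU = (q_min/q_avg)*100 = (2.93/4.49)*100 = 65.2561%

65.2561 %


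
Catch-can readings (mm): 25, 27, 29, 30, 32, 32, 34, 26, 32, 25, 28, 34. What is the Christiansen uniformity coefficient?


mean = 29.500000 mm
MAD = 2.833333 mm
CU = (1 - 2.833333/29.500000)*100

90.3955 %


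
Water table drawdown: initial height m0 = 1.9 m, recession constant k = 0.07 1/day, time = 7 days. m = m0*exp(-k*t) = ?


m = m0 * exp(-k*t)
m = 1.9 * exp(-0.07 * 7)
m = 1.9 * exp(-0.4900)

1.1640 m


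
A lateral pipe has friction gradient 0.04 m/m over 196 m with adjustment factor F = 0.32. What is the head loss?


hf = J * L * F = 0.04 * 196 * 0.32 = 2.5088 m

2.5088 m


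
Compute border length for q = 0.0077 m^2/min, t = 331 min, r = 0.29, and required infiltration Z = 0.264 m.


L = q*t/((1+r)*Z)
L = 0.0077*331/((1+0.29)*0.264)
L = 2.5487/0.34056

7.4839 m


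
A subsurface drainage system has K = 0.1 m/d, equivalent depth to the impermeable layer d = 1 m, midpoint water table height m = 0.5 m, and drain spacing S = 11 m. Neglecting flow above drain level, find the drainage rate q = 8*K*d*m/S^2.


q = 8*K*d*m/S^2
q = 8*0.1*1*0.5/11^2
q = 0.4000 / 121

0.0033 m/d


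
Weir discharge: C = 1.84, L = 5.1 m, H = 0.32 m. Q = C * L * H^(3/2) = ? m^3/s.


Q = C * L * H^(3/2) = 1.84 * 5.1 * 0.32^1.5 = 1.84 * 5.1 * 0.181019

1.6987 m^3/s


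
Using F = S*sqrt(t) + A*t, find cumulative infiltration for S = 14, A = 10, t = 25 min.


F = S*sqrt(t) + A*t
F = 14*sqrt(25) + 10*25
F = 14*5.000000 + 250

320.0000 mm


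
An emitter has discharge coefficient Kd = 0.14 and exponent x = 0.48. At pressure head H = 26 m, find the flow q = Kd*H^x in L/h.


q = Kd * H^x = 0.14 * 26^0.48 = 0.14 * 4.777352

0.6688 L/h


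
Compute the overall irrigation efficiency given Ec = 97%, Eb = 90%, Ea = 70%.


Ec = 0.97, Eb = 0.9, Ea = 0.7
E = 0.97 * 0.9 * 0.7 * 100 = 61.1100%

61.1100 %


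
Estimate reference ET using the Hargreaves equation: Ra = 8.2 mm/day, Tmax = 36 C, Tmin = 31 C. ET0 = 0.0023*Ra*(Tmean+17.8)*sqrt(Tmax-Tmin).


Tmean = (Tmax + Tmin)/2 = (36 + 31)/2 = 33.5
ET0 = 0.0023 * 8.2 * (33.5 + 17.8) * sqrt(36 - 31)
ET0 = 0.0023 * 8.2 * 51.3 * 2.236068

2.1634 mm/day


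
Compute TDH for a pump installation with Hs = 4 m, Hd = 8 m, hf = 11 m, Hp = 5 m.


TDH = Hs + Hd + hf + Hp = 4 + 8 + 11 + 5 = 28

28 m


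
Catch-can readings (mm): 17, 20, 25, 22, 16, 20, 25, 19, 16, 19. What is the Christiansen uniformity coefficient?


mean = 19.900000 mm
MAD = 2.500000 mm
CU = (1 - 2.500000/19.900000)*100

87.4372 %


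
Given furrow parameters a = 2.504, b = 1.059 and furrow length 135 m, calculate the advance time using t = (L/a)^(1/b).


t = (L/a)^(1/b)
t = (135/2.504)^(1/1.059)
t = 53.913738^(1/1.059)

43.1739 min


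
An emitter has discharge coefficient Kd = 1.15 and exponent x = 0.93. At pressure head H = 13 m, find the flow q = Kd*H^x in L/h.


q = Kd * H^x = 1.15 * 13^0.93 = 1.15 * 10.863439

12.4930 L/h


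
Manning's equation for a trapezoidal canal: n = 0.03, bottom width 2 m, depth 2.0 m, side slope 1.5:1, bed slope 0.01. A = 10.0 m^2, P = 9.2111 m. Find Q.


R = A/P = 10.0/9.2111 = 1.085647
Q = (1/0.03) * 10.0 * 1.085647^(2/3) * 0.01^0.5

35.2104 m^3/s


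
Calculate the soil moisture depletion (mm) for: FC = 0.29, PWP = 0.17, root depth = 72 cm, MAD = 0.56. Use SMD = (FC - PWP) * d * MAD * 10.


SMD = (FC - PWP) * d * MAD * 10
SMD = (0.29 - 0.17) * 72 * 0.56 * 10
SMD = 0.1200 * 72 * 0.56 * 10

48.3840 mm


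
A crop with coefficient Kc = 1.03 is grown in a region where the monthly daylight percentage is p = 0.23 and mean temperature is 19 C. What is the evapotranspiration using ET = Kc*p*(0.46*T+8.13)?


ET = Kc * p * (0.46*T + 8.13)
ET = 1.03 * 0.23 * (0.46*19 + 8.13)
ET = 1.03 * 0.23 * 16.8700

3.9965 mm/day


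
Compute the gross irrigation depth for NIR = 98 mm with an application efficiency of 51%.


Ea = 51% = 0.51
GID = NIR / Ea = 98 / 0.51 = 192.1569 mm

192.1569 mm


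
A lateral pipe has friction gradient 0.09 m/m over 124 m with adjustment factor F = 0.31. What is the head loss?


hf = J * L * F = 0.09 * 124 * 0.31 = 3.4596 m

3.4596 m


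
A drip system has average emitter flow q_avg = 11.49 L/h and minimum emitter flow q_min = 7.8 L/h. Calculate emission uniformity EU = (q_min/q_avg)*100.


EU = (q_min/q_avg)*100 = (7.8/11.49)*100 = 67.8851%

67.8851 %


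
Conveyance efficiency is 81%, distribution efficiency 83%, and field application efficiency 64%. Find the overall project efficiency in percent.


Ec = 0.81, Eb = 0.83, Ea = 0.64
E = 0.81 * 0.83 * 0.64 * 100 = 43.0272%

43.0272 %


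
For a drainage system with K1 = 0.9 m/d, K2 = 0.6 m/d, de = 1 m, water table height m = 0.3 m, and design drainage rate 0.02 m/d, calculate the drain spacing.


S^2 = 8*K2*de*m/q + 4*K1*m^2/q
S^2 = 8*0.6*1*0.3/0.02 + 4*0.9*0.3^2/0.02
S = sqrt(88.2000)

9.3915 m


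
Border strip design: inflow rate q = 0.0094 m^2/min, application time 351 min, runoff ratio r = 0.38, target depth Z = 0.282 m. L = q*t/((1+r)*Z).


L = q*t/((1+r)*Z)
L = 0.0094*351/((1+0.38)*0.282)
L = 3.2994/0.38916

8.4783 m


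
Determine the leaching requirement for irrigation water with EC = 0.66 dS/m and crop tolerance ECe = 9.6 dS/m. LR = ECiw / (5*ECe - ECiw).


LR = ECiw / (5*ECe - ECiw)
LR = 0.66 / (5*9.6 - 0.66)
LR = 0.66 / 47.3400

0.0139


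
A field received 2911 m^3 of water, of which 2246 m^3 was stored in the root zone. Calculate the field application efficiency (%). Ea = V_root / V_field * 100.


Ea = V_root / V_field * 100 = 2246 / 2911 * 100 = 77.1556%

77.1556 %


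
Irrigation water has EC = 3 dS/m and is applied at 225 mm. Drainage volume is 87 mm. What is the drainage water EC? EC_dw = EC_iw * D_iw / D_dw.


EC_dw = EC_iw * D_iw / D_dw
EC_dw = 3 * 225 / 87
EC_dw = 675 / 87

7.7586 dS/m


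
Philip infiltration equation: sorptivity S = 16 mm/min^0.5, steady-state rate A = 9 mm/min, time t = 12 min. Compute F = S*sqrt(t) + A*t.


F = S*sqrt(t) + A*t
F = 16*sqrt(12) + 9*12
F = 16*3.464102 + 108

163.4256 mm


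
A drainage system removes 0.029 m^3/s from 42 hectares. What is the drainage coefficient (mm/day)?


DC = Q * 86400 / (A * 10000) * 1000
DC = 0.029 * 86400 / (42 * 10000) * 1000
DC = 2505600.0000 / 420000

5.9657 mm/day


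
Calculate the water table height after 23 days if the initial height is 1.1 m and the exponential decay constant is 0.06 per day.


m = m0 * exp(-k*t)
m = 1.1 * exp(-0.06 * 23)
m = 1.1 * exp(-1.3800)

0.2767 m


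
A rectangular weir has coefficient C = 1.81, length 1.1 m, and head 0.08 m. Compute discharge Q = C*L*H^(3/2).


Q = C * L * H^(3/2) = 1.81 * 1.1 * 0.08^1.5 = 1.81 * 1.1 * 0.022627

0.0451 m^3/s


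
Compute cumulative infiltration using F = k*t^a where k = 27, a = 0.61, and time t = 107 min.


F = k * t^a = 27 * 107^0.61
F = 27 * 17.295141

466.9688 mm


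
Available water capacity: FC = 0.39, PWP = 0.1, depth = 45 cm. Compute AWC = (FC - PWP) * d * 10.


AWC = (FC - PWP) * d * 10
AWC = (0.39 - 0.1) * 45 * 10
AWC = 0.2900 * 45 * 10

130.5000 mm


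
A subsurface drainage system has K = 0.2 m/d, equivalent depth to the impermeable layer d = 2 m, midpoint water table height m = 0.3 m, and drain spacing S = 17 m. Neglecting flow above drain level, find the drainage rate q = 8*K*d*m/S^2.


q = 8*K*d*m/S^2
q = 8*0.2*2*0.3/17^2
q = 0.9600 / 289

0.0033 m/d


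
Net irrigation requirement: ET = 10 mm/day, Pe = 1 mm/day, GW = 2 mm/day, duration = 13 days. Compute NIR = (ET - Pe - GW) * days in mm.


Daily deficit = ET - Pe - GW = 10 - 1 - 2 = 7 mm/day
NIR = 7 * 13 = 91 mm

91.0000 mm


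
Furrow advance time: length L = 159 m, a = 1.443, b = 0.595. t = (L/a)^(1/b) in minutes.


t = (L/a)^(1/b)
t = (159/1.443)^(1/0.595)
t = 110.187110^(1/0.595)

2704.9086 min


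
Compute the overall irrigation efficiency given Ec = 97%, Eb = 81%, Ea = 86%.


Ec = 0.97, Eb = 0.81, Ea = 0.86
E = 0.97 * 0.81 * 0.86 * 100 = 67.5702%

67.5702 %


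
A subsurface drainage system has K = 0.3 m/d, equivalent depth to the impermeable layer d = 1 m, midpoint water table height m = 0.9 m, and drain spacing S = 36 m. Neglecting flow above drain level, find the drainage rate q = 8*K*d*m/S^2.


q = 8*K*d*m/S^2
q = 8*0.3*1*0.9/36^2
q = 2.1600 / 1296

0.0017 m/d


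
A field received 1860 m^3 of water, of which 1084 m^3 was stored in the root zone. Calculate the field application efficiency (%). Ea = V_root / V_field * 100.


Ea = V_root / V_field * 100 = 1084 / 1860 * 100 = 58.2796%

58.2796 %


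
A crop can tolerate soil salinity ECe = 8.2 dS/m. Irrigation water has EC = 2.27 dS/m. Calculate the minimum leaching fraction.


LR = ECiw / (5*ECe - ECiw)
LR = 2.27 / (5*8.2 - 2.27)
LR = 2.27 / 38.7300

0.0586


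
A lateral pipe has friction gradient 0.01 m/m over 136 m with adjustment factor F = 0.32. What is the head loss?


hf = J * L * F = 0.01 * 136 * 0.32 = 0.4352 m

0.4352 m


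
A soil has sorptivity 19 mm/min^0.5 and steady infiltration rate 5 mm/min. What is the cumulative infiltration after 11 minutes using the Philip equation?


F = S*sqrt(t) + A*t
F = 19*sqrt(11) + 5*11
F = 19*3.316625 + 55

118.0159 mm


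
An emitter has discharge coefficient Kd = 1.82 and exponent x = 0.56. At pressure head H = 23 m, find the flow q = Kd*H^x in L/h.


q = Kd * H^x = 1.82 * 23^0.56 = 1.82 * 5.788521

10.5351 L/h


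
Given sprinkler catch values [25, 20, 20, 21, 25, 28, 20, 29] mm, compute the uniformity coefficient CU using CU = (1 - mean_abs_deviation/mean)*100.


mean = 23.500000 mm
MAD = 3.250000 mm
CU = (1 - 3.250000/23.500000)*100

86.1702 %


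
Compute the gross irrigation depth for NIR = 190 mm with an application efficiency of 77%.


Ea = 77% = 0.77
GID = NIR / Ea = 190 / 0.77 = 246.7532 mm

246.7532 mm


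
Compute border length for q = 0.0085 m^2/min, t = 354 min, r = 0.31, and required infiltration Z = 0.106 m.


L = q*t/((1+r)*Z)
L = 0.0085*354/((1+0.31)*0.106)
L = 3.009/0.13886

21.6693 m


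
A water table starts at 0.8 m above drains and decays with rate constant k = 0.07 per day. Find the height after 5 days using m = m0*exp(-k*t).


m = m0 * exp(-k*t)
m = 0.8 * exp(-0.07 * 5)
m = 0.8 * exp(-0.3500)

0.5638 m


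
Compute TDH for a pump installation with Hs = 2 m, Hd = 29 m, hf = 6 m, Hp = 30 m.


TDH = Hs + Hd + hf + Hp = 2 + 29 + 6 + 30 = 67

67 m


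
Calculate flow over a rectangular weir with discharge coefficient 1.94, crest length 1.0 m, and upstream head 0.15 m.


Q = C * L * H^(3/2) = 1.94 * 1.0 * 0.15^1.5 = 1.94 * 1.0 * 0.058095

0.1127 m^3/s


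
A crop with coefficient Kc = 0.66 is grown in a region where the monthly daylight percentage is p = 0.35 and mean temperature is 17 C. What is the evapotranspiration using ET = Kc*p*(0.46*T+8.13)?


ET = Kc * p * (0.46*T + 8.13)
ET = 0.66 * 0.35 * (0.46*17 + 8.13)
ET = 0.66 * 0.35 * 15.9500

3.6845 mm/day


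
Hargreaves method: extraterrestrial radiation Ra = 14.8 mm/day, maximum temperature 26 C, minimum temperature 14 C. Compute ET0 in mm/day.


Tmean = (Tmax + Tmin)/2 = (26 + 14)/2 = 20.0
ET0 = 0.0023 * 14.8 * (20.0 + 17.8) * sqrt(26 - 14)
ET0 = 0.0023 * 14.8 * 37.8 * 3.464102

4.4573 mm/day


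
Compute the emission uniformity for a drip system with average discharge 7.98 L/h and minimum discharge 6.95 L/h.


EU = (q_min/q_avg)*100 = (6.95/7.98)*100 = 87.0927%

87.0927 %


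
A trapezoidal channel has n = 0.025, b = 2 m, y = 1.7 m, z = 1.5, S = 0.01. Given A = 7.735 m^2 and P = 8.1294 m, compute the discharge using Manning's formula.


R = A/P = 7.735/8.1294 = 0.951485
Q = (1/0.025) * 7.735 * 0.951485^(2/3) * 0.01^0.5

29.9310 m^3/s


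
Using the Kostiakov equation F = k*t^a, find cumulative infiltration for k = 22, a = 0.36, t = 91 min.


F = k * t^a = 22 * 91^0.36
F = 22 * 5.072884

111.6034 mm


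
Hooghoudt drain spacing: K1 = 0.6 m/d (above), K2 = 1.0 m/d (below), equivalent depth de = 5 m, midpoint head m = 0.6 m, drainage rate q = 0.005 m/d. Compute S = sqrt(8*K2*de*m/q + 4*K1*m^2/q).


S^2 = 8*K2*de*m/q + 4*K1*m^2/q
S^2 = 8*1.0*5*0.6/0.005 + 4*0.6*0.6^2/0.005
S = sqrt(4972.8000)

70.5181 m


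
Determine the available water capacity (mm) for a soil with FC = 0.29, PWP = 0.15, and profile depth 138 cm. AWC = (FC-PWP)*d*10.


AWC = (FC - PWP) * d * 10
AWC = (0.29 - 0.15) * 138 * 10
AWC = 0.1400 * 138 * 10

193.2000 mm


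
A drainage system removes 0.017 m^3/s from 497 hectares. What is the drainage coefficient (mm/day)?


DC = Q * 86400 / (A * 10000) * 1000
DC = 0.017 * 86400 / (497 * 10000) * 1000
DC = 1468800.0000 / 4970000

0.2955 mm/day


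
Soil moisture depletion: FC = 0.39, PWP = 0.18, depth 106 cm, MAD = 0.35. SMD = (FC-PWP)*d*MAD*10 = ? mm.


SMD = (FC - PWP) * d * MAD * 10
SMD = (0.39 - 0.18) * 106 * 0.35 * 10
SMD = 0.2100 * 106 * 0.35 * 10

77.9100 mm


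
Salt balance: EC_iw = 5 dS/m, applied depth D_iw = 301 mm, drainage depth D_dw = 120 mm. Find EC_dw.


EC_dw = EC_iw * D_iw / D_dw
EC_dw = 5 * 301 / 120
EC_dw = 1505 / 120

12.5417 dS/m


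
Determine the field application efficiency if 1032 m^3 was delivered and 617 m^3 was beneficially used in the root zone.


Ea = V_root / V_field * 100 = 617 / 1032 * 100 = 59.7868%

59.7868 %


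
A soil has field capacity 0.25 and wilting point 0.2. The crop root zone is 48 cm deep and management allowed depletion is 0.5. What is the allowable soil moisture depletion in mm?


SMD = (FC - PWP) * d * MAD * 10
SMD = (0.25 - 0.2) * 48 * 0.5 * 10
SMD = 0.0500 * 48 * 0.5 * 10

12.0000 mm


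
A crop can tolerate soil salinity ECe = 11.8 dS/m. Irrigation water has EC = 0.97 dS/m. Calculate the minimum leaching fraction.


LR = ECiw / (5*ECe - ECiw)
LR = 0.97 / (5*11.8 - 0.97)
LR = 0.97 / 58.0300

0.0167


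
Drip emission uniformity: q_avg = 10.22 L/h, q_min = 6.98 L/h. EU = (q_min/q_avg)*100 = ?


EU = (q_min/q_avg)*100 = (6.98/10.22)*100 = 68.2975%

68.2975 %


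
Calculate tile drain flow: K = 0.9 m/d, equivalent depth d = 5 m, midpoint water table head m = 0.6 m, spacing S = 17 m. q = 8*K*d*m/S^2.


q = 8*K*d*m/S^2
q = 8*0.9*5*0.6/17^2
q = 21.6000 / 289

0.0747 m/d


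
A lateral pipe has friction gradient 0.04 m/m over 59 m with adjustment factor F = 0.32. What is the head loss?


hf = J * L * F = 0.04 * 59 * 0.32 = 0.7552 m

0.7552 m


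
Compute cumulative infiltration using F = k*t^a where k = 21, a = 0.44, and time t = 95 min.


F = k * t^a = 21 * 95^0.44
F = 21 * 7.416490

155.7463 mm


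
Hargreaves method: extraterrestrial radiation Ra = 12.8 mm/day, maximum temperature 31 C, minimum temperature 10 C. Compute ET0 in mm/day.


Tmean = (Tmax + Tmin)/2 = (31 + 10)/2 = 20.5
ET0 = 0.0023 * 12.8 * (20.5 + 17.8) * sqrt(31 - 10)
ET0 = 0.0023 * 12.8 * 38.3 * 4.582576

5.1671 mm/day


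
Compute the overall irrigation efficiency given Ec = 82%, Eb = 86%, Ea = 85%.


Ec = 0.82, Eb = 0.86, Ea = 0.85
E = 0.82 * 0.86 * 0.85 * 100 = 59.9420%

59.9420 %


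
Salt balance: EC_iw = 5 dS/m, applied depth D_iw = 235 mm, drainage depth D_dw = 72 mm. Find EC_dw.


EC_dw = EC_iw * D_iw / D_dw
EC_dw = 5 * 235 / 72
EC_dw = 1175 / 72

16.3194 dS/m


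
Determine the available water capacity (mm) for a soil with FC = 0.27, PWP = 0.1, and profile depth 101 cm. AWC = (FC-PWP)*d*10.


AWC = (FC - PWP) * d * 10
AWC = (0.27 - 0.1) * 101 * 10
AWC = 0.1700 * 101 * 10

171.7000 mm


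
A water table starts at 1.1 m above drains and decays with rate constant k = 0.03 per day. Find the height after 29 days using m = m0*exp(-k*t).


m = m0 * exp(-k*t)
m = 1.1 * exp(-0.03 * 29)
m = 1.1 * exp(-0.8700)

0.4608 m


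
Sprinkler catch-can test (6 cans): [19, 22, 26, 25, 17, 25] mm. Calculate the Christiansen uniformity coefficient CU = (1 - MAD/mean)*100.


mean = 22.333333 mm
MAD = 3.000000 mm
CU = (1 - 3.000000/22.333333)*100

86.5672 %


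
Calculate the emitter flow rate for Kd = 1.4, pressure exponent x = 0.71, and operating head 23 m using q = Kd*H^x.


q = Kd * H^x = 1.4 * 23^0.71 = 1.4 * 9.264602

12.9704 L/h


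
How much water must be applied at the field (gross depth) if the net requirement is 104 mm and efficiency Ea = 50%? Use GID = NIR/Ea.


Ea = 50% = 0.5
GID = NIR / Ea = 104 / 0.5 = 208.0000 mm

208.0000 mm


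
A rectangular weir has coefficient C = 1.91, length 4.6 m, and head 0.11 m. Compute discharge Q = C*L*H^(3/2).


Q = C * L * H^(3/2) = 1.91 * 4.6 * 0.11^1.5 = 1.91 * 4.6 * 0.036483

0.3205 m^3/s


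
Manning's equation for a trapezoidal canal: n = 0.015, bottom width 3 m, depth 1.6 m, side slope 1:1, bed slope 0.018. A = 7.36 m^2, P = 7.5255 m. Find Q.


R = A/P = 7.36/7.5255 = 0.978008
Q = (1/0.015) * 7.36 * 0.978008^(2/3) * 0.018^0.5

64.8611 m^3/s


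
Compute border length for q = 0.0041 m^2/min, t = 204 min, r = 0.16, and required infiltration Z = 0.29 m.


L = q*t/((1+r)*Z)
L = 0.0041*204/((1+0.16)*0.29)
L = 0.8364/0.3364

2.4863 m


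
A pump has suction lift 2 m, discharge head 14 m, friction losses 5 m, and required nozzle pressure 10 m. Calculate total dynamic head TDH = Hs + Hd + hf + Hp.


TDH = Hs + Hd + hf + Hp = 2 + 14 + 5 + 10 = 31

31 m


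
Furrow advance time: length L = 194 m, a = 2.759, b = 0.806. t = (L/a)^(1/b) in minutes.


t = (L/a)^(1/b)
t = (194/2.759)^(1/0.806)
t = 70.315332^(1/0.806)

195.7156 min


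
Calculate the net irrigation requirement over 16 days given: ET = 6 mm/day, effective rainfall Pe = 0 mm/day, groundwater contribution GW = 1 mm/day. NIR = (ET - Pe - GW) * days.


Daily deficit = ET - Pe - GW = 6 - 0 - 1 = 5 mm/day
NIR = 5 * 16 = 80 mm

80.0000 mm


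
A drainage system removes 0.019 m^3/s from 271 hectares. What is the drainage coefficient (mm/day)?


DC = Q * 86400 / (A * 10000) * 1000
DC = 0.019 * 86400 / (271 * 10000) * 1000
DC = 1641600.0000 / 2710000

0.6058 mm/day


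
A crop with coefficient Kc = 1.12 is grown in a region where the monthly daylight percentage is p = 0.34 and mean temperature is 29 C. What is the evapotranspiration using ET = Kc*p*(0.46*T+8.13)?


ET = Kc * p * (0.46*T + 8.13)
ET = 1.12 * 0.34 * (0.46*29 + 8.13)
ET = 1.12 * 0.34 * 21.4700

8.1758 mm/day


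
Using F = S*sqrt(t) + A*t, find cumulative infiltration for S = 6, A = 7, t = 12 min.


F = S*sqrt(t) + A*t
F = 6*sqrt(12) + 7*12
F = 6*3.464102 + 84

104.7846 mm


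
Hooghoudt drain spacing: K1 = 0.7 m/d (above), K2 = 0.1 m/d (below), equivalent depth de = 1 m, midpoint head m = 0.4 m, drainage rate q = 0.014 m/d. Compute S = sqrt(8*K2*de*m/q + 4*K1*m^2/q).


S^2 = 8*K2*de*m/q + 4*K1*m^2/q
S^2 = 8*0.1*1*0.4/0.014 + 4*0.7*0.4^2/0.014
S = sqrt(54.8571)

7.4066 m


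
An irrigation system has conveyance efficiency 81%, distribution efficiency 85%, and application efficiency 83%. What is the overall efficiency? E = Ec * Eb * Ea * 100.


Ec = 0.81, Eb = 0.85, Ea = 0.83
E = 0.81 * 0.85 * 0.83 * 100 = 57.1455%

57.1455 %


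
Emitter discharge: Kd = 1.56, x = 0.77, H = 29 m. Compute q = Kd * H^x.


q = Kd * H^x = 1.56 * 29^0.77 = 1.56 * 13.367385

20.8531 L/h


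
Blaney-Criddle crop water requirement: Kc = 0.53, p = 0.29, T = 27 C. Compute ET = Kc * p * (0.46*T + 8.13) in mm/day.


ET = Kc * p * (0.46*T + 8.13)
ET = 0.53 * 0.29 * (0.46*27 + 8.13)
ET = 0.53 * 0.29 * 20.5500

3.1585 mm/day


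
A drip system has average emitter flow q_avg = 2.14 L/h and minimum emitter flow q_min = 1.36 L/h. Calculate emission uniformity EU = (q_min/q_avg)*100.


EU = (q_min/q_avg)*100 = (1.36/2.14)*100 = 63.5514%

63.5514 %


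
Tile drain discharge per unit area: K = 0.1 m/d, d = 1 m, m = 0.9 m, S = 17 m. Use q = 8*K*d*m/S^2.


q = 8*K*d*m/S^2
q = 8*0.1*1*0.9/17^2
q = 0.7200 / 289

0.0025 m/d


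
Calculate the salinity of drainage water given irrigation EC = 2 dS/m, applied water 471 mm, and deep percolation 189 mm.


EC_dw = EC_iw * D_iw / D_dw
EC_dw = 2 * 471 / 189
EC_dw = 942 / 189

4.9841 dS/m


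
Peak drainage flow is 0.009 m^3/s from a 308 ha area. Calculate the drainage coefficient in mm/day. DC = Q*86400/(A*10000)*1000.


DC = Q * 86400 / (A * 10000) * 1000
DC = 0.009 * 86400 / (308 * 10000) * 1000
DC = 777600.0000 / 3080000

0.2525 mm/day


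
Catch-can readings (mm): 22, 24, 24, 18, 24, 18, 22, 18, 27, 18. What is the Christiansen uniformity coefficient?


mean = 21.500000 mm
MAD = 2.800000 mm
CU = (1 - 2.800000/21.500000)*100

86.9767 %


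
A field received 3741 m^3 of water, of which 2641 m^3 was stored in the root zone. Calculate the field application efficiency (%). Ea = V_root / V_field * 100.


Ea = V_root / V_field * 100 = 2641 / 3741 * 100 = 70.5961%

70.5961 %


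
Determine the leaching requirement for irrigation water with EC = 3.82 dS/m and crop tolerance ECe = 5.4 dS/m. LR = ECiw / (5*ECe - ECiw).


LR = ECiw / (5*ECe - ECiw)
LR = 3.82 / (5*5.4 - 3.82)
LR = 3.82 / 23.1800

0.1648


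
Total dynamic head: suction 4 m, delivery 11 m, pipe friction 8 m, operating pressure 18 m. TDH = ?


TDH = Hs + Hd + hf + Hp = 4 + 11 + 8 + 18 = 41

41 m


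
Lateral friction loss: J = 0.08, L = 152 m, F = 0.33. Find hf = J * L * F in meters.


hf = J * L * F = 0.08 * 152 * 0.33 = 4.0128 m

4.0128 m


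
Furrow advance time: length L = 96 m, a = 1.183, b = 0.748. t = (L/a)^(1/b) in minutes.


t = (L/a)^(1/b)
t = (96/1.183)^(1/0.748)
t = 81.149620^(1/0.748)

356.8799 min


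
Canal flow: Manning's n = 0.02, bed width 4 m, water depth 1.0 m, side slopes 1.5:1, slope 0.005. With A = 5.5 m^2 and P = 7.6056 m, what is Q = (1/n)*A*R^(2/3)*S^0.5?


R = A/P = 5.5/7.6056 = 0.723151
Q = (1/0.02) * 5.5 * 0.723151^(2/3) * 0.005^0.5

15.6664 m^3/s


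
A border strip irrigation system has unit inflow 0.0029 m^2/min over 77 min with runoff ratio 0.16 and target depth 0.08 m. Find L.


L = q*t/((1+r)*Z)
L = 0.0029*77/((1+0.16)*0.08)
L = 0.2233/0.0928

2.4062 m


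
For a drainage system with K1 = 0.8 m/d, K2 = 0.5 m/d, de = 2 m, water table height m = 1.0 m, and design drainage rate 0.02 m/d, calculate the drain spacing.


S^2 = 8*K2*de*m/q + 4*K1*m^2/q
S^2 = 8*0.5*2*1.0/0.02 + 4*0.8*1.0^2/0.02
S = sqrt(560.0000)

23.6643 m


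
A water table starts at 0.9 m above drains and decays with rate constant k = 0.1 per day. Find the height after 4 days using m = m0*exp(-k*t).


m = m0 * exp(-k*t)
m = 0.9 * exp(-0.1 * 4)
m = 0.9 * exp(-0.4000)

0.6033 m


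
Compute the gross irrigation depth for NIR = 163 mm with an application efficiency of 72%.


Ea = 72% = 0.72
GID = NIR / Ea = 163 / 0.72 = 226.3889 mm

226.3889 mm


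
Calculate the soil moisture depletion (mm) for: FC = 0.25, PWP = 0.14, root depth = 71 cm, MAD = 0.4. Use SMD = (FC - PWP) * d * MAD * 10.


SMD = (FC - PWP) * d * MAD * 10
SMD = (0.25 - 0.14) * 71 * 0.4 * 10
SMD = 0.1100 * 71 * 0.4 * 10

31.2400 mm


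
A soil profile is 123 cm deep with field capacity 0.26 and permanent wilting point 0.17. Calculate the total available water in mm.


AWC = (FC - PWP) * d * 10
AWC = (0.26 - 0.17) * 123 * 10
AWC = 0.0900 * 123 * 10

110.7000 mm


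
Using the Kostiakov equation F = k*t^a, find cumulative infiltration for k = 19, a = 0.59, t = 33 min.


F = k * t^a = 19 * 33^0.59
F = 19 * 7.869067

149.5123 mm


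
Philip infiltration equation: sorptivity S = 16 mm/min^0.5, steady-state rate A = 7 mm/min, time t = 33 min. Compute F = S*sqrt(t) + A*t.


F = S*sqrt(t) + A*t
F = 16*sqrt(33) + 7*33
F = 16*5.744563 + 231

322.9130 mm


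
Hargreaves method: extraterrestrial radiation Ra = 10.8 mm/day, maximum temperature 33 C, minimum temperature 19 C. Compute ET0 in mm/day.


Tmean = (Tmax + Tmin)/2 = (33 + 19)/2 = 26.0
ET0 = 0.0023 * 10.8 * (26.0 + 17.8) * sqrt(33 - 19)
ET0 = 0.0023 * 10.8 * 43.8 * 3.741657

4.0709 mm/day


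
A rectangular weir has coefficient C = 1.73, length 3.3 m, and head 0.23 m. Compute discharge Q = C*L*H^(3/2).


Q = C * L * H^(3/2) = 1.73 * 3.3 * 0.23^1.5 = 1.73 * 3.3 * 0.110304

0.6297 m^3/s


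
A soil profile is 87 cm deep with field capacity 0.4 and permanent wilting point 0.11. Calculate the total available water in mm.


AWC = (FC - PWP) * d * 10
AWC = (0.4 - 0.11) * 87 * 10
AWC = 0.2900 * 87 * 10

252.3000 mm


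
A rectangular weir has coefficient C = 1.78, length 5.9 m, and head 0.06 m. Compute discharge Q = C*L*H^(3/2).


Q = C * L * H^(3/2) = 1.78 * 5.9 * 0.06^1.5 = 1.78 * 5.9 * 0.014697

0.1543 m^3/s


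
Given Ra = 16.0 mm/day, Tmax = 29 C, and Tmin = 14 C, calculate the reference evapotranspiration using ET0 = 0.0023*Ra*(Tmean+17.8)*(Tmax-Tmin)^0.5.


Tmean = (Tmax + Tmin)/2 = (29 + 14)/2 = 21.5
ET0 = 0.0023 * 16.0 * (21.5 + 17.8) * sqrt(29 - 14)
ET0 = 0.0023 * 16.0 * 39.3 * 3.872983

5.6013 mm/day


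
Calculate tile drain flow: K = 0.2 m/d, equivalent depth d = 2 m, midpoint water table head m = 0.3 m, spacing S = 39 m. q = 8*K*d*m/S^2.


q = 8*K*d*m/S^2
q = 8*0.2*2*0.3/39^2
q = 0.9600 / 1521

6.3116e-04 m/d


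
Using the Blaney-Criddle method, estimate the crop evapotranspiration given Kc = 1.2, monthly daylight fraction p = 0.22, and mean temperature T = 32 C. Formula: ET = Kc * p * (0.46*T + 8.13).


ET = Kc * p * (0.46*T + 8.13)
ET = 1.2 * 0.22 * (0.46*32 + 8.13)
ET = 1.2 * 0.22 * 22.8500

6.0324 mm/day
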